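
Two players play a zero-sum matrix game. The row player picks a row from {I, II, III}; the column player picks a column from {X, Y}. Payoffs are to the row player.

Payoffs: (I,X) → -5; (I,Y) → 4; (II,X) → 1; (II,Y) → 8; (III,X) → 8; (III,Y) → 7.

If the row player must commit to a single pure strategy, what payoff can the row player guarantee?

Row minima: I → -5, II → 1, III → 7.
The best of these is 7.

7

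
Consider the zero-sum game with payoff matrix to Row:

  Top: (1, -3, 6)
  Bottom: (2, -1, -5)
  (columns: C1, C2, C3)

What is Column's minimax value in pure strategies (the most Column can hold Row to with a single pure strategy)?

-1

Column maxima: C1 → 2, C2 → -1, C3 → 6.
The smallest of these is -1.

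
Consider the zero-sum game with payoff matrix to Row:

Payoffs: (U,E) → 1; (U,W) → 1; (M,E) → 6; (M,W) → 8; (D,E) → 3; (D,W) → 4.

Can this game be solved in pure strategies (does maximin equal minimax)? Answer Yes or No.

Yes

Row minima: U → 1, M → 6, D → 3; maximin = 6.
Column maxima: E → 6, W → 8; minimax = 6.
maximin = minimax = 6, so a saddle point exists.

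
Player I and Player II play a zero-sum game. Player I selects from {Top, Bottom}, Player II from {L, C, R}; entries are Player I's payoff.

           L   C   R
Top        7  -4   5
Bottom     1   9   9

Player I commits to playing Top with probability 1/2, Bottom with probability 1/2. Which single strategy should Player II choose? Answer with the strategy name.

C

If Player II plays L, Player I's expected payoff is (1/2)·7 + (1/2)·1 = 4.
If Player II plays C, Player I's expected payoff is (1/2)·(-4) + (1/2)·9 = 5/2.
If Player II plays R, Player I's expected payoff is (1/2)·5 + (1/2)·9 = 7.
Player II minimizes Player I's payoff; the smallest is 5/2, so the best response is C.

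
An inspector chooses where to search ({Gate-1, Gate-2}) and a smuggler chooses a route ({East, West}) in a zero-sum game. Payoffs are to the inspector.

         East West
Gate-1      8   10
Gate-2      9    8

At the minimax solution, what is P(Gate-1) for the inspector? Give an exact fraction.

1/3

Row minima: Gate-1 → 8, Gate-2 → 8; maximin = 8.
Column maxima: East → 9, West → 10; minimax = 9.
8 ≠ 9, so there is no saddle point; optimal play is mixed.
Let the inspector play Gate-1 with probability p. Expected payoff against East: 8p + 9(1−p) = −p + 9; against West: 10p + 8(1−p) = 2p + 8.
Setting these equal: −p + 9 = 2p + 8 ⇒ −3p = -1 ⇒ p = 1/3, and the value is (-1)·(1/3) + 9 = 26/3.
For the smuggler: with q = P(East), equating Gate-1's and Gate-2's payoffs gives −2q + 10 = q + 8 ⇒ q = 2/3.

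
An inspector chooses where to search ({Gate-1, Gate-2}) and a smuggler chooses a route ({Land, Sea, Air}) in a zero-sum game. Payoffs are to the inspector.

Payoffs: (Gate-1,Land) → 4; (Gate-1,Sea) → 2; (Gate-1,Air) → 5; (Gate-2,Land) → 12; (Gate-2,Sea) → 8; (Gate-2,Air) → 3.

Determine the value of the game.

Row minima: Gate-1 → 2, Gate-2 → 3; maximin = 3.
Column maxima: Land → 12, Sea → 8, Air → 5; minimax = 5.
3 ≠ 5, so there is no saddle point; optimal play is mixed.
Land is strictly dominated by Sea (it gives the inspector strictly more in every row), so the smuggler never plays it.
On the remaining 2×2 (Gate-1, Gate-2 vs Sea, Air):
Let the inspector play Gate-1 with probability p. Expected payoff against Sea: 2p + 8(1−p) = −6p + 8; against Air: 5p + 3(1−p) = 2p + 3.
Setting these equal: −6p + 8 = 2p + 3 ⇒ −8p = -5 ⇒ p = 5/8, and the value is (-6)·(5/8) + 8 = 17/4.
For the smuggler: with q = P(Sea), equating Gate-1's and Gate-2's payoffs gives −3q + 5 = 5q + 3 ⇒ q = 1/4.

17/4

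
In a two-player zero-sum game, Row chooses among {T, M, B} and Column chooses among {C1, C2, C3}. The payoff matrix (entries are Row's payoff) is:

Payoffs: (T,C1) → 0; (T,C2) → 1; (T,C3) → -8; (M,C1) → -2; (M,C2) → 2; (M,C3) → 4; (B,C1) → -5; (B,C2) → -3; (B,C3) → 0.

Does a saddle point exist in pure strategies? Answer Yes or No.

No

Row minima: T → -8, M → -2, B → -5; maximin = -2.
Column maxima: C1 → 0, C2 → 2, C3 → 4; minimax = 0.
-2 ≠ 0, so no pure-strategy equilibrium exists.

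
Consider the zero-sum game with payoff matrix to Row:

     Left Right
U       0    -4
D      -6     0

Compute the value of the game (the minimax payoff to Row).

-12/5

Row minima: U → -4, D → -6; maximin = -4.
Column maxima: Left → 0, Right → 0; minimax = 0.
-4 ≠ 0, so there is no saddle point; optimal play is mixed.
Let Row play U with probability p. Expected payoff against Left: 0p + (-6)(1−p) = 6p − 6; against Right: (-4)p + 0(1−p) = −4p.
Setting these equal: 6p − 6 = −4p ⇒ 10p = 6 ⇒ p = 3/5, and the value is (6)·(3/5) − 6 = -12/5.
For Column: with q = P(Left), equating U's and D's payoffs gives 4q − 4 = −6q ⇒ q = 2/5.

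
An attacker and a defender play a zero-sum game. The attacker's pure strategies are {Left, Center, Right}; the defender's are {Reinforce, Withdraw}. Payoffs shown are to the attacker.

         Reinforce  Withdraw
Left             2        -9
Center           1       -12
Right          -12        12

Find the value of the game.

-12/5

Row minima: Left → -9, Center → -12, Right → -12; maximin = -9.
Column maxima: Reinforce → 2, Withdraw → 12; minimax = 2.
-9 ≠ 2, so there is no saddle point; optimal play is mixed.
Center is strictly dominated by Left, so the attacker never plays it.
On the remaining 2×2 (Left, Right vs Reinforce, Withdraw):
Let the attacker play Left with probability p. Expected payoff against Reinforce: 2p + (-12)(1−p) = 14p − 12; against Withdraw: (-9)p + 12(1−p) = −21p + 12.
Setting these equal: 14p − 12 = −21p + 12 ⇒ 35p = 24 ⇒ p = 24/35, and the value is (14)·(24/35) − 12 = -12/5.
For the defender: with q = P(Reinforce), equating Left's and Right's payoffs gives 11q − 9 = −24q + 12 ⇒ q = 3/5.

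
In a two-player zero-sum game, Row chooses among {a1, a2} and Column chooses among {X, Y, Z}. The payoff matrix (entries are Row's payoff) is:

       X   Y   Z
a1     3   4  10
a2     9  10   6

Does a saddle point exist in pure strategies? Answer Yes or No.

Row minima: a1 → 3, a2 → 6; maximin = 6.
Column maxima: X → 9, Y → 10, Z → 10; minimax = 9.
6 ≠ 9, so no pure-strategy equilibrium exists.

No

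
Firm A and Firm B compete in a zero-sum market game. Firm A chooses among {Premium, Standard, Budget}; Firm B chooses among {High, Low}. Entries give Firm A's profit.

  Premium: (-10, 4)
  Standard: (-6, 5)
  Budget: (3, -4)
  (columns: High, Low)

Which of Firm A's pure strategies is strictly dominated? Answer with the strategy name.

Standard gives a strictly higher payoff than Premium against every column: -6 > -10, 5 > 4.
So Premium is strictly dominated and Firm A never plays it.

Premium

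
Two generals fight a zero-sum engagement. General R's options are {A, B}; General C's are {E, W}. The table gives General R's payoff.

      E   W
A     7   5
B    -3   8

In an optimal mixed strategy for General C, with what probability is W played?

10/13

Row minima: A → 5, B → -3; maximin = 5.
Column maxima: E → 7, W → 8; minimax = 7.
5 ≠ 7, so there is no saddle point; optimal play is mixed.
Let General R play A with probability p. Expected payoff against E: 7p + (-3)(1−p) = 10p − 3; against W: 5p + 8(1−p) = −3p + 8.
Setting these equal: 10p − 3 = −3p + 8 ⇒ 13p = 11 ⇒ p = 11/13, and the value is (10)·(11/13) − 3 = 71/13.
For General C: with q = P(E), equating A's and B's payoffs gives 2q + 5 = −11q + 8 ⇒ q = 3/13.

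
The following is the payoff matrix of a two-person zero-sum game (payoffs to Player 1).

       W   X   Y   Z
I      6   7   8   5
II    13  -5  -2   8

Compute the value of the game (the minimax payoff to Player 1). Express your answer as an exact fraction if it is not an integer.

Row minima: I → 5, II → -5; maximin = 5.
Column maxima: W → 13, X → 7, Y → 8, Z → 8; minimax = 7.
5 ≠ 7, so there is no saddle point; optimal play is mixed.
W is strictly dominated by Z (it gives Player 1 strictly more in every row), so Player 2 never plays it.
Y is strictly dominated by X (it gives Player 1 strictly more in every row), so Player 2 never plays it.
On the remaining 2×2 (I, II vs X, Z):
Let Player 1 play I with probability p. Expected payoff against X: 7p + (-5)(1−p) = 12p − 5; against Z: 5p + 8(1−p) = −3p + 8.
Setting these equal: 12p − 5 = −3p + 8 ⇒ 15p = 13 ⇒ p = 13/15, and the value is (12)·(13/15) − 5 = 27/5.
For Player 2: with q = P(X), equating I's and II's payoffs gives 2q + 5 = −13q + 8 ⇒ q = 1/5.

27/5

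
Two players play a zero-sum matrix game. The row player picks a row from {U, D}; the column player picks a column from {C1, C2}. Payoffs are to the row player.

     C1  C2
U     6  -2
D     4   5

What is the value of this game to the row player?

Row minima: U → -2, D → 4; maximin = 4.
Column maxima: C1 → 6, C2 → 5; minimax = 5.
4 ≠ 5, so there is no saddle point; optimal play is mixed.
Let the row player play U with probability p. Expected payoff against C1: 6p + 4(1−p) = 2p + 4; against C2: (-2)p + 5(1−p) = −7p + 5.
Setting these equal: 2p + 4 = −7p + 5 ⇒ 9p = 1 ⇒ p = 1/9, and the value is (2)·(1/9) + 4 = 38/9.
For the column player: with q = P(C1), equating U's and D's payoffs gives 8q − 2 = −q + 5 ⇒ q = 7/9.

38/9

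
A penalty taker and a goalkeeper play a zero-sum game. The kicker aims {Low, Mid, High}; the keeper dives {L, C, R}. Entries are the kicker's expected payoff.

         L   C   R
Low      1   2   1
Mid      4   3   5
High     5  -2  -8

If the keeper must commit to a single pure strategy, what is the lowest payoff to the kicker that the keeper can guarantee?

3

Column maxima: L → 5, C → 3, R → 5.
The smallest of these is 3.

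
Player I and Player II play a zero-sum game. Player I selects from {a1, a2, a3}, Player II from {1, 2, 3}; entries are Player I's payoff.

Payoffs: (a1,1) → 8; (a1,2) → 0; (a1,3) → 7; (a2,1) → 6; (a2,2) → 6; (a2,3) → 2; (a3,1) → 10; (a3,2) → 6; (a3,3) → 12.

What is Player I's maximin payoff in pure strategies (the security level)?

Row minima: a1 → 0, a2 → 2, a3 → 6.
The best of these is 6.

6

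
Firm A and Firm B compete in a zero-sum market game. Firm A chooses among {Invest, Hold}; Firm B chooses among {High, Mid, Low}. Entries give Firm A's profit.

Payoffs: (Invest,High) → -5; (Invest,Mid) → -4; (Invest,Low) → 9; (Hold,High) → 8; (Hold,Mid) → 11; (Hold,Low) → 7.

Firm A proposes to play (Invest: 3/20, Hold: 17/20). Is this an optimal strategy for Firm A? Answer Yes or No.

Against High this mix gives (3/20)·(-5) + (17/20)·8 = 121/20.
Against Mid this mix gives (3/20)·(-4) + (17/20)·11 = 35/4.
Against Low this mix gives (3/20)·9 + (17/20)·7 = 73/10.
Firm B will play High, holding Firm A to 121/20. Shifting weight toward the row that does better against High would raise this floor (the equalizing mix achieves 107/15 against both High and Low), so the proposed strategy is not optimal.

No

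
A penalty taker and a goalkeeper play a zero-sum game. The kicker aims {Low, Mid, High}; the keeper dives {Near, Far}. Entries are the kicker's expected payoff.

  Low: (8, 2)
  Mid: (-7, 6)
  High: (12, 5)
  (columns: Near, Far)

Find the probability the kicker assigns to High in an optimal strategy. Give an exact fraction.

Row minima: Low → 2, Mid → -7, High → 5; maximin = 5.
Column maxima: Near → 12, Far → 6; minimax = 6.
5 ≠ 6, so there is no saddle point; optimal play is mixed.
Low is strictly dominated by High, so the kicker never plays it.
On the remaining 2×2 (Mid, High vs Near, Far):
Let the kicker play Mid with probability p. Expected payoff against Near: (-7)p + 12(1−p) = −19p + 12; against Far: 6p + 5(1−p) = p + 5.
Setting these equal: −19p + 12 = p + 5 ⇒ −20p = -7 ⇒ p = 7/20, and the value is (-19)·(7/20) + 12 = 107/20.
For the keeper: with q = P(Near), equating Mid's and High's payoffs gives −13q + 6 = 7q + 5 ⇒ q = 1/20.

13/20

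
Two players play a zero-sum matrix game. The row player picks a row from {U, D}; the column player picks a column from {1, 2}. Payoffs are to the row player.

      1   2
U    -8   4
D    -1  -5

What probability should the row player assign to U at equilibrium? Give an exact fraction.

1/4

Row minima: U → -8, D → -5; maximin = -5.
Column maxima: 1 → -1, 2 → 4; minimax = -1.
-5 ≠ -1, so there is no saddle point; optimal play is mixed.
Let the row player play U with probability p. Expected payoff against 1: (-8)p + (-1)(1−p) = −7p − 1; against 2: 4p + (-5)(1−p) = 9p − 5.
Setting these equal: −7p − 1 = 9p − 5 ⇒ −16p = -4 ⇒ p = 1/4, and the value is (-7)·(1/4) − 1 = -11/4.
For the column player: with q = P(1), equating U's and D's payoffs gives −12q + 4 = 4q − 5 ⇒ q = 9/16.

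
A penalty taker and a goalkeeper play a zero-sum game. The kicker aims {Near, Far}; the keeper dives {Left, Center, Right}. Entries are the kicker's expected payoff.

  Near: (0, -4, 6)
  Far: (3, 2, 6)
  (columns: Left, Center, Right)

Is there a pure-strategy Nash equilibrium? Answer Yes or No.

Row minima: Near → -4, Far → 2; maximin = 2.
Column maxima: Left → 3, Center → 2, Right → 6; minimax = 2.
maximin = minimax = 2, so a saddle point exists.

Yes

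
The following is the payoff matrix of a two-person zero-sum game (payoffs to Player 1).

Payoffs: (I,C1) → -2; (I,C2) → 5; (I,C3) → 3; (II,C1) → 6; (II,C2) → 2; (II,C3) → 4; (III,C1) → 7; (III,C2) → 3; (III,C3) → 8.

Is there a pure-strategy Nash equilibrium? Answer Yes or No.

No

Row minima: I → -2, II → 2, III → 3; maximin = 3.
Column maxima: C1 → 7, C2 → 5, C3 → 8; minimax = 5.
3 ≠ 5, so no pure-strategy equilibrium exists.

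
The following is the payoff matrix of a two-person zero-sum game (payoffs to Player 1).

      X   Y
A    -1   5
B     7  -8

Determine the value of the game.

9/7

Row minima: A → -1, B → -8; maximin = -1.
Column maxima: X → 7, Y → 5; minimax = 5.
-1 ≠ 5, so there is no saddle point; optimal play is mixed.
Let Player 1 play A with probability p. Expected payoff against X: (-1)p + 7(1−p) = −8p + 7; against Y: 5p + (-8)(1−p) = 13p − 8.
Setting these equal: −8p + 7 = 13p − 8 ⇒ −21p = -15 ⇒ p = 5/7, and the value is (-8)·(5/7) + 7 = 9/7.
For Player 2: with q = P(X), equating A's and B's payoffs gives −6q + 5 = 15q − 8 ⇒ q = 13/21.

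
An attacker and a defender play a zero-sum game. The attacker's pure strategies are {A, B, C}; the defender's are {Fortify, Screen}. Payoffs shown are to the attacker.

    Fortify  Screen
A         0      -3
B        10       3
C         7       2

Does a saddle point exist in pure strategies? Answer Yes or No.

Row minima: A → -3, B → 3, C → 2; maximin = 3.
Column maxima: Fortify → 10, Screen → 3; minimax = 3.
maximin = minimax = 3, so a saddle point exists.

Yes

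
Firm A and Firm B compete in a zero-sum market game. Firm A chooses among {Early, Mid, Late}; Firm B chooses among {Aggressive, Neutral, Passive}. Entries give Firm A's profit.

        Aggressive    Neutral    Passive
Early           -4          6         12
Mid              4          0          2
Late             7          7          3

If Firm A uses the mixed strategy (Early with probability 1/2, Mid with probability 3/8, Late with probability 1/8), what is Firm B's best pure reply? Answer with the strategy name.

If Firm B plays Aggressive, Firm A's expected payoff is (1/2)·(-4) + (3/8)·4 + (1/8)·7 = 3/8.
If Firm B plays Neutral, Firm A's expected payoff is (1/2)·6 + (3/8)·0 + (1/8)·7 = 31/8.
If Firm B plays Passive, Firm A's expected payoff is (1/2)·12 + (3/8)·2 + (1/8)·3 = 57/8.
Firm B minimizes Firm A's payoff; the smallest is 3/8, so the best response is Aggressive.

Aggressive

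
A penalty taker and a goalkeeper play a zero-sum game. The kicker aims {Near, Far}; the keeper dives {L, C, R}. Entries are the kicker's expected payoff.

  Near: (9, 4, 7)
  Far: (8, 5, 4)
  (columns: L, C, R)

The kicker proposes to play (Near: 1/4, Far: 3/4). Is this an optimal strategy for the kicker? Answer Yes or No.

Yes

Against L this mix gives (1/4)·9 + (3/4)·8 = 33/4.
Against C this mix gives (1/4)·4 + (3/4)·5 = 19/4.
Against R this mix gives (1/4)·7 + (3/4)·4 = 19/4.
All of the keeper's active replies (C, R) yield 19/4, and no column does worse for the kicker. The mix makes the keeper indifferent and guarantees 19/4, so it is optimal.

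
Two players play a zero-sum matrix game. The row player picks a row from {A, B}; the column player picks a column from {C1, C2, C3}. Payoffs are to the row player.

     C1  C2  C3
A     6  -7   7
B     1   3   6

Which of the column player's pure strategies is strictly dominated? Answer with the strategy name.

C1 holds the row player's payoff strictly below C3 in every row: 6 < 7, 1 < 6.
So C3 is strictly dominated for the column player.

C3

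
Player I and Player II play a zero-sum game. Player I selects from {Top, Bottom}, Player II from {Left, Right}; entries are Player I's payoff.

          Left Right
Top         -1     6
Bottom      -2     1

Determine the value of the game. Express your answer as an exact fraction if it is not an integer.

-1

Row minima: Top → -1, Bottom → -2; maximin = -1.
Column maxima: Left → -1, Right → 6; minimax = -1.
Since maximin = minimax = -1, there is a saddle point and the value is -1.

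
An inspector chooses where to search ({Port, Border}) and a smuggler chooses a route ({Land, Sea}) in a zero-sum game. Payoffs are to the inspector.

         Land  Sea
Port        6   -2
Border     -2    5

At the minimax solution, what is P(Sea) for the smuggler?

Row minima: Port → -2, Border → -2; maximin = -2.
Column maxima: Land → 6, Sea → 5; minimax = 5.
-2 ≠ 5, so there is no saddle point; optimal play is mixed.
Let the inspector play Port with probability p. Expected payoff against Land: 6p + (-2)(1−p) = 8p − 2; against Sea: (-2)p + 5(1−p) = −7p + 5.
Setting these equal: 8p − 2 = −7p + 5 ⇒ 15p = 7 ⇒ p = 7/15, and the value is (8)·(7/15) − 2 = 26/15.
For the smuggler: with q = P(Land), equating Port's and Border's payoffs gives 8q − 2 = −7q + 5 ⇒ q = 7/15.

8/15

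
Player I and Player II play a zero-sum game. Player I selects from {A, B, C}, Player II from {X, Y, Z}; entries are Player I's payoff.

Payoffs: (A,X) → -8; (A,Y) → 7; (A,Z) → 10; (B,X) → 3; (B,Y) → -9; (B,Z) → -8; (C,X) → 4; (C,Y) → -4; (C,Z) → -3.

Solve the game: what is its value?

-4/23

Row minima: A → -8, B → -9, C → -4; maximin = -4.
Column maxima: X → 4, Y → 7, Z → 10; minimax = 4.
-4 ≠ 4, so there is no saddle point; optimal play is mixed.
B is strictly dominated by C, so Player I never plays it.
Z is strictly dominated by Y (it gives Player I strictly more in every row), so Player II never plays it.
On the remaining 2×2 (A, C vs X, Y):
Let Player I play A with probability p. Expected payoff against X: (-8)p + 4(1−p) = −12p + 4; against Y: 7p + (-4)(1−p) = 11p − 4.
Setting these equal: −12p + 4 = 11p − 4 ⇒ −23p = -8 ⇒ p = 8/23, and the value is (-12)·(8/23) + 4 = -4/23.
For Player II: with q = P(X), equating A's and C's payoffs gives −15q + 7 = 8q − 4 ⇒ q = 11/23.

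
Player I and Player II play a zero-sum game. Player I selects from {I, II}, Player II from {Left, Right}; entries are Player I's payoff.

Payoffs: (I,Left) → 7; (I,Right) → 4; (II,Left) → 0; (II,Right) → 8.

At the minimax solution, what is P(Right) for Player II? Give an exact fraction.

7/11

Row minima: I → 4, II → 0; maximin = 4.
Column maxima: Left → 7, Right → 8; minimax = 7.
4 ≠ 7, so there is no saddle point; optimal play is mixed.
Let Player I play I with probability p. Expected payoff against Left: 7p + 0(1−p) = 7p; against Right: 4p + 8(1−p) = −4p + 8.
Setting these equal: 7p = −4p + 8 ⇒ 11p = 8 ⇒ p = 8/11, and the value is (7)·(8/11) = 56/11.
For Player II: with q = P(Left), equating I's and II's payoffs gives 3q + 4 = −8q + 8 ⇒ q = 4/11.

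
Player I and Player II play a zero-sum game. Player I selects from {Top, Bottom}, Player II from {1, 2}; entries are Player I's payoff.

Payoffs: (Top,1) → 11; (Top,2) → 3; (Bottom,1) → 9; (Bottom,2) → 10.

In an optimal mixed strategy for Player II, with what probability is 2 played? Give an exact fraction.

2/9

Row minima: Top → 3, Bottom → 9; maximin = 9.
Column maxima: 1 → 11, 2 → 10; minimax = 10.
9 ≠ 10, so there is no saddle point; optimal play is mixed.
Let Player I play Top with probability p. Expected payoff against 1: 11p + 9(1−p) = 2p + 9; against 2: 3p + 10(1−p) = −7p + 10.
Setting these equal: 2p + 9 = −7p + 10 ⇒ 9p = 1 ⇒ p = 1/9, and the value is (2)·(1/9) + 9 = 83/9.
For Player II: with q = P(1), equating Top's and Bottom's payoffs gives 8q + 3 = −q + 10 ⇒ q = 7/9.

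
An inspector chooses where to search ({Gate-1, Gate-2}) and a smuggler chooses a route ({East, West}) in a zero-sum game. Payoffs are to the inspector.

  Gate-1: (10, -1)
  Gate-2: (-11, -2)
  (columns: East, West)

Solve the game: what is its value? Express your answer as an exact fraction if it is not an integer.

-1

Row minima: Gate-1 → -1, Gate-2 → -11; maximin = -1.
Column maxima: East → 10, West → -1; minimax = -1.
Since maximin = minimax = -1, there is a saddle point and the value is -1.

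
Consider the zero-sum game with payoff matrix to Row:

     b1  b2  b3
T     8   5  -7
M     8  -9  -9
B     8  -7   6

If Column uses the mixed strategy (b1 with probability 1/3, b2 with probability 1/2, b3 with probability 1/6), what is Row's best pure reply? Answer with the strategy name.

Expected payoff of T: (1/3)·8 + (1/2)·5 + (1/6)·(-7) = 4.
Expected payoff of M: (1/3)·8 + (1/2)·(-9) + (1/6)·(-9) = -10/3.
Expected payoff of B: (1/3)·8 + (1/2)·(-7) + (1/6)·6 = 1/6.
The largest is 4, so Row's best response is T.

T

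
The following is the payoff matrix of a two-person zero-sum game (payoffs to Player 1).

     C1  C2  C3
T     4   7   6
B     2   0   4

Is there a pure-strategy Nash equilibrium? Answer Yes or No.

Row minima: T → 4, B → 0; maximin = 4.
Column maxima: C1 → 4, C2 → 7, C3 → 6; minimax = 4.
maximin = minimax = 4, so a saddle point exists.

Yes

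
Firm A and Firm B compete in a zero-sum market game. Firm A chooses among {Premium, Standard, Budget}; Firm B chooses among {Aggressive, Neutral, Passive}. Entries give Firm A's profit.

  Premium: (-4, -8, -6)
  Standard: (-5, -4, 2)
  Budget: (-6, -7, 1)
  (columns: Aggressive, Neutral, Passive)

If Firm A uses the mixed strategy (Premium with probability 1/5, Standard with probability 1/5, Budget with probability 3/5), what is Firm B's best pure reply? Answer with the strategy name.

If Firm B plays Aggressive, Firm A's expected payoff is (1/5)·(-4) + (1/5)·(-5) + (3/5)·(-6) = -27/5.
If Firm B plays Neutral, Firm A's expected payoff is (1/5)·(-8) + (1/5)·(-4) + (3/5)·(-7) = -33/5.
If Firm B plays Passive, Firm A's expected payoff is (1/5)·(-6) + (1/5)·2 + (3/5)·1 = -1/5.
Firm B minimizes Firm A's payoff; the smallest is -33/5, so the best response is Neutral.

Neutral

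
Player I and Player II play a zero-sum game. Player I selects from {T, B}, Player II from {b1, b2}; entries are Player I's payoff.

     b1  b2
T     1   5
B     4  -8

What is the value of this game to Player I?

Row minima: T → 1, B → -8; maximin = 1.
Column maxima: b1 → 4, b2 → 5; minimax = 4.
1 ≠ 4, so there is no saddle point; optimal play is mixed.
Let Player I play T with probability p. Expected payoff against b1: 1p + 4(1−p) = −3p + 4; against b2: 5p + (-8)(1−p) = 13p − 8.
Setting these equal: −3p + 4 = 13p − 8 ⇒ −16p = -12 ⇒ p = 3/4, and the value is (-3)·(3/4) + 4 = 7/4.
For Player II: with q = P(b1), equating T's and B's payoffs gives −4q + 5 = 12q − 8 ⇒ q = 13/16.

7/4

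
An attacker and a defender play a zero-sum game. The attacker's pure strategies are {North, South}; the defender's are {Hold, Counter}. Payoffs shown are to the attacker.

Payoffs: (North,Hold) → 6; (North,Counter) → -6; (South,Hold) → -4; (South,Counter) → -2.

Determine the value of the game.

-18/7

Row minima: North → -6, South → -4; maximin = -4.
Column maxima: Hold → 6, Counter → -2; minimax = -2.
-4 ≠ -2, so there is no saddle point; optimal play is mixed.
Let the attacker play North with probability p. Expected payoff against Hold: 6p + (-4)(1−p) = 10p − 4; against Counter: (-6)p + (-2)(1−p) = −4p − 2.
Setting these equal: 10p − 4 = −4p − 2 ⇒ 14p = 2 ⇒ p = 1/7, and the value is (10)·(1/7) − 4 = -18/7.
For the defender: with q = P(Hold), equating North's and South's payoffs gives 12q − 6 = −2q − 2 ⇒ q = 2/7.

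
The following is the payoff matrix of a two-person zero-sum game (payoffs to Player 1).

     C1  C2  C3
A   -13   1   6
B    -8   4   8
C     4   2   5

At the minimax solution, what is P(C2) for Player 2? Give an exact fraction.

6/7

Row minima: A → -13, B → -8, C → 2; maximin = 2.
Column maxima: C1 → 4, C2 → 4, C3 → 8; minimax = 4.
2 ≠ 4, so there is no saddle point; optimal play is mixed.
A is strictly dominated by B, so Player 1 never plays it.
C3 is strictly dominated by C1 (it gives Player 1 strictly more in every row), so Player 2 never plays it.
On the remaining 2×2 (B, C vs C1, C2):
Let Player 1 play B with probability p. Expected payoff against C1: (-8)p + 4(1−p) = −12p + 4; against C2: 4p + 2(1−p) = 2p + 2.
Setting these equal: −12p + 4 = 2p + 2 ⇒ −14p = -2 ⇒ p = 1/7, and the value is (-12)·(1/7) + 4 = 16/7.
For Player 2: with q = P(C1), equating B's and C's payoffs gives −12q + 4 = 2q + 2 ⇒ q = 1/7.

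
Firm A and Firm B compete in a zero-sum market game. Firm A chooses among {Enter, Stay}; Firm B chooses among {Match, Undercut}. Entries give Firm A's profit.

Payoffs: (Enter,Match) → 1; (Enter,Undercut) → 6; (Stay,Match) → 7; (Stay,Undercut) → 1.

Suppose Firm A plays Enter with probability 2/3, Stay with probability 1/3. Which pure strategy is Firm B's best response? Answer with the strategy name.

Match

If Firm B plays Match, Firm A's expected payoff is (2/3)·1 + (1/3)·7 = 3.
If Firm B plays Undercut, Firm A's expected payoff is (2/3)·6 + (1/3)·1 = 13/3.
Firm B minimizes Firm A's payoff; the smallest is 3, so the best response is Match.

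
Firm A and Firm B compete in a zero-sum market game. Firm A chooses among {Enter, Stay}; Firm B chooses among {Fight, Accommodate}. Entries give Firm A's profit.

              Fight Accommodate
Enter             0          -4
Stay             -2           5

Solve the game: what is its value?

Row minima: Enter → -4, Stay → -2; maximin = -2.
Column maxima: Fight → 0, Accommodate → 5; minimax = 0.
-2 ≠ 0, so there is no saddle point; optimal play is mixed.
Let Firm A play Enter with probability p. Expected payoff against Fight: 0p + (-2)(1−p) = 2p − 2; against Accommodate: (-4)p + 5(1−p) = −9p + 5.
Setting these equal: 2p − 2 = −9p + 5 ⇒ 11p = 7 ⇒ p = 7/11, and the value is (2)·(7/11) − 2 = -8/11.
For Firm B: with q = P(Fight), equating Enter's and Stay's payoffs gives 4q − 4 = −7q + 5 ⇒ q = 9/11.

-8/11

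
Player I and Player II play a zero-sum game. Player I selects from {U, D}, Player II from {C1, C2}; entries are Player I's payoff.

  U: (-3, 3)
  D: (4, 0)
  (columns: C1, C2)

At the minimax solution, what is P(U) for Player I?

2/5

Row minima: U → -3, D → 0; maximin = 0.
Column maxima: C1 → 4, C2 → 3; minimax = 3.
0 ≠ 3, so there is no saddle point; optimal play is mixed.
Let Player I play U with probability p. Expected payoff against C1: (-3)p + 4(1−p) = −7p + 4; against C2: 3p + 0(1−p) = 3p.
Setting these equal: −7p + 4 = 3p ⇒ −10p = -4 ⇒ p = 2/5, and the value is (-7)·(2/5) + 4 = 6/5.
For Player II: with q = P(C1), equating U's and D's payoffs gives −6q + 3 = 4q ⇒ q = 3/10.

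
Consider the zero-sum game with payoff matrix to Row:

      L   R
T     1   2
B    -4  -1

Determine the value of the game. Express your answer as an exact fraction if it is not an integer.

Row minima: T → 1, B → -4; maximin = 1.
Column maxima: L → 1, R → 2; minimax = 1.
Since maximin = minimax = 1, there is a saddle point and the value is 1.

1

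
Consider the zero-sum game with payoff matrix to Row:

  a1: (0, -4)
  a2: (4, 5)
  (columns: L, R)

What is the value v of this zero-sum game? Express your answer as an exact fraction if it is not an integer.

Row minima: a1 → -4, a2 → 4; maximin = 4.
Column maxima: L → 4, R → 5; minimax = 4.
Since maximin = minimax = 4, there is a saddle point and the value is 4.

4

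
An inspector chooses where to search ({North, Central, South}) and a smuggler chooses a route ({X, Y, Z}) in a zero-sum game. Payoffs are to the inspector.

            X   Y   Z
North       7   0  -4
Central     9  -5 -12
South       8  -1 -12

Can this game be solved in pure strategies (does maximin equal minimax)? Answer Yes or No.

Row minima: North → -4, Central → -12, South → -12; maximin = -4.
Column maxima: X → 9, Y → 0, Z → -4; minimax = -4.
maximin = minimax = -4, so a saddle point exists.

Yes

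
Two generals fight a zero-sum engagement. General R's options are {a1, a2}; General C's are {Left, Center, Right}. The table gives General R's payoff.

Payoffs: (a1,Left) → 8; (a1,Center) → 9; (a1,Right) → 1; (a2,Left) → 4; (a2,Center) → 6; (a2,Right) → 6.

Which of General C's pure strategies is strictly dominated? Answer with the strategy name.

Left holds General R's payoff strictly below Center in every row: 8 < 9, 4 < 6.
So Center is strictly dominated for General C.

Center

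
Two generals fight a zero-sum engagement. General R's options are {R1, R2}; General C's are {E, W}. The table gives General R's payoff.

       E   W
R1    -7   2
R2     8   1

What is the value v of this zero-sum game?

23/16

Row minima: R1 → -7, R2 → 1; maximin = 1.
Column maxima: E → 8, W → 2; minimax = 2.
1 ≠ 2, so there is no saddle point; optimal play is mixed.
Let General R play R1 with probability p. Expected payoff against E: (-7)p + 8(1−p) = −15p + 8; against W: 2p + 1(1−p) = p + 1.
Setting these equal: −15p + 8 = p + 1 ⇒ −16p = -7 ⇒ p = 7/16, and the value is (-15)·(7/16) + 8 = 23/16.
For General C: with q = P(E), equating R1's and R2's payoffs gives −9q + 2 = 7q + 1 ⇒ q = 1/16.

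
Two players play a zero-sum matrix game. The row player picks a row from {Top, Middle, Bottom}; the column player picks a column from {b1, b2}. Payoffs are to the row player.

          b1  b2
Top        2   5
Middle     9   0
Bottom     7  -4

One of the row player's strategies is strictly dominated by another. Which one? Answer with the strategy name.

Bottom

Middle gives a strictly higher payoff than Bottom against every column: 9 > 7, 0 > -4.
So Bottom is strictly dominated and the row player never plays it.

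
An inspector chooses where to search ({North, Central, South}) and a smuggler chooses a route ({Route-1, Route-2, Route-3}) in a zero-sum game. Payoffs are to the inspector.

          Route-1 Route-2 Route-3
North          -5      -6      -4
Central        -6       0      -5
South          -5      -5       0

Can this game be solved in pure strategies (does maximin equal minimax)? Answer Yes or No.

Row minima: North → -6, Central → -6, South → -5; maximin = -5.
Column maxima: Route-1 → -5, Route-2 → 0, Route-3 → 0; minimax = -5.
maximin = minimax = -5, so a saddle point exists.

Yes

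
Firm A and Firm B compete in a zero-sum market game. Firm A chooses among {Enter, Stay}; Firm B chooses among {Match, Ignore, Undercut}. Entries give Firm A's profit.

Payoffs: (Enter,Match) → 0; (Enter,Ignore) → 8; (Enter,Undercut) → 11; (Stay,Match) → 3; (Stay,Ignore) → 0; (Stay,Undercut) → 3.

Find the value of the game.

Row minima: Enter → 0, Stay → 0; maximin = 0.
Column maxima: Match → 3, Ignore → 8, Undercut → 11; minimax = 3.
0 ≠ 3, so there is no saddle point; optimal play is mixed.
Undercut is strictly dominated by Ignore (it gives Firm A strictly more in every row), so Firm B never plays it.
On the remaining 2×2 (Enter, Stay vs Match, Ignore):
Let Firm A play Enter with probability p. Expected payoff against Match: 0p + 3(1−p) = −3p + 3; against Ignore: 8p + 0(1−p) = 8p.
Setting these equal: −3p + 3 = 8p ⇒ −11p = -3 ⇒ p = 3/11, and the value is (-3)·(3/11) + 3 = 24/11.
For Firm B: with q = P(Match), equating Enter's and Stay's payoffs gives −8q + 8 = 3q ⇒ q = 8/11.

24/11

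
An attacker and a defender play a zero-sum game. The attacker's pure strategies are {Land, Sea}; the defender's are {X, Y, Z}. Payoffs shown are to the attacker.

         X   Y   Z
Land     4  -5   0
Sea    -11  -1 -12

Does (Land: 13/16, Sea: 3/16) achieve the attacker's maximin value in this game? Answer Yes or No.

Against X this mix gives (13/16)·4 + (3/16)·(-11) = 19/16.
Against Y this mix gives (13/16)·(-5) + (3/16)·(-1) = -17/4.
Against Z this mix gives (13/16)·0 + (3/16)·(-12) = -9/4.
The defender will play Y, holding the attacker to -17/4. Shifting weight toward the row that does better against Y would raise this floor (the equalizing mix achieves -15/4 against both Y and Z), so the proposed strategy is not optimal.

No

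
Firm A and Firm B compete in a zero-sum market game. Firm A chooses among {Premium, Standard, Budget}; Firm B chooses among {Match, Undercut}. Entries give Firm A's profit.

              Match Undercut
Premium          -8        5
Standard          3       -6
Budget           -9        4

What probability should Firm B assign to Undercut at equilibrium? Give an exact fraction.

Row minima: Premium → -8, Standard → -6, Budget → -9; maximin = -6.
Column maxima: Match → 3, Undercut → 5; minimax = 3.
-6 ≠ 3, so there is no saddle point; optimal play is mixed.
Budget is strictly dominated by Premium, so Firm A never plays it.
On the remaining 2×2 (Premium, Standard vs Match, Undercut):
Let Firm A play Premium with probability p. Expected payoff against Match: (-8)p + 3(1−p) = −11p + 3; against Undercut: 5p + (-6)(1−p) = 11p − 6.
Setting these equal: −11p + 3 = 11p − 6 ⇒ −22p = -9 ⇒ p = 9/22, and the value is (-11)·(9/22) + 3 = -3/2.
For Firm B: with q = P(Match), equating Premium's and Standard's payoffs gives −13q + 5 = 9q − 6 ⇒ q = 1/2.

1/2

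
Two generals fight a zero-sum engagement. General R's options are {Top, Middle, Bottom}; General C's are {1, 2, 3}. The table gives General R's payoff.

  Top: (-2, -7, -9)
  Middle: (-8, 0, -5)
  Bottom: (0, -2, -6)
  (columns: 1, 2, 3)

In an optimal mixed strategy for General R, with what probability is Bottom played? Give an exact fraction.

Row minima: Top → -9, Middle → -8, Bottom → -6; maximin = -6.
Column maxima: 1 → 0, 2 → 0, 3 → -5; minimax = -5.
-6 ≠ -5, so there is no saddle point; optimal play is mixed.
Top is strictly dominated by Bottom, so General R never plays it.
2 is strictly dominated by 3 (it gives General R strictly more in every row), so General C never plays it.
On the remaining 2×2 (Middle, Bottom vs 1, 3):
Let General R play Middle with probability p. Expected payoff against 1: (-8)p + 0(1−p) = −8p; against 3: (-5)p + (-6)(1−p) = p − 6.
Setting these equal: −8p = p − 6 ⇒ −9p = -6 ⇒ p = 2/3, and the value is (-8)·(2/3) = -16/3.
For General C: with q = P(1), equating Middle's and Bottom's payoffs gives −3q − 5 = 6q − 6 ⇒ q = 1/9.

1/3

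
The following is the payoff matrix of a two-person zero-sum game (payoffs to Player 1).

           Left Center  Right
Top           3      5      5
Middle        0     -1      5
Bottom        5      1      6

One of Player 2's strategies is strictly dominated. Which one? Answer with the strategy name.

Left holds Player 1's payoff strictly below Right in every row: 3 < 5, 0 < 5, 5 < 6.
So Right is strictly dominated for Player 2.

Right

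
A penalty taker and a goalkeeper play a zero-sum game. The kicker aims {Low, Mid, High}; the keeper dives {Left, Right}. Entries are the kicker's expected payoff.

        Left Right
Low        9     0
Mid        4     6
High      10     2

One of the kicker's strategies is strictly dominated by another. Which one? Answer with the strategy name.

Low

High gives a strictly higher payoff than Low against every column: 10 > 9, 2 > 0.
So Low is strictly dominated and the kicker never plays it.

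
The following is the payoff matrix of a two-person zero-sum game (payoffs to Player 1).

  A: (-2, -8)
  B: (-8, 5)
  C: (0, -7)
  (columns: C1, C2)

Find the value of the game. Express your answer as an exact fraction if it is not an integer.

-14/5

Row minima: A → -8, B → -8, C → -7; maximin = -7.
Column maxima: C1 → 0, C2 → 5; minimax = 0.
-7 ≠ 0, so there is no saddle point; optimal play is mixed.
A is strictly dominated by C, so Player 1 never plays it.
On the remaining 2×2 (B, C vs C1, C2):
Let Player 1 play B with probability p. Expected payoff against C1: (-8)p + 0(1−p) = −8p; against C2: 5p + (-7)(1−p) = 12p − 7.
Setting these equal: −8p = 12p − 7 ⇒ −20p = -7 ⇒ p = 7/20, and the value is (-8)·(7/20) = -14/5.
For Player 2: with q = P(C1), equating B's and C's payoffs gives −13q + 5 = 7q − 7 ⇒ q = 3/5.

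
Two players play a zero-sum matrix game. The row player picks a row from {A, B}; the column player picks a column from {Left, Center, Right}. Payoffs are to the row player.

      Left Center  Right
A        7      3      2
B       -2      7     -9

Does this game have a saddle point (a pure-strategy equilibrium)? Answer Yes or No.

Row minima: A → 2, B → -9; maximin = 2.
Column maxima: Left → 7, Center → 7, Right → 2; minimax = 2.
maximin = minimax = 2, so a saddle point exists.

Yes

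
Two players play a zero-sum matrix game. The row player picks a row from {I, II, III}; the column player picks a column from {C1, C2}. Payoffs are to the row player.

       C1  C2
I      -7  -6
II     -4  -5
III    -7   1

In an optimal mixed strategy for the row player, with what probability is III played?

1/9

Row minima: I → -7, II → -5, III → -7; maximin = -5.
Column maxima: C1 → -4, C2 → 1; minimax = -4.
-5 ≠ -4, so there is no saddle point; optimal play is mixed.
I is strictly dominated by II, so the row player never plays it.
On the remaining 2×2 (II, III vs C1, C2):
Let the row player play II with probability p. Expected payoff against C1: (-4)p + (-7)(1−p) = 3p − 7; against C2: (-5)p + 1(1−p) = −6p + 1.
Setting these equal: 3p − 7 = −6p + 1 ⇒ 9p = 8 ⇒ p = 8/9, and the value is (3)·(8/9) − 7 = -13/3.
For the column player: with q = P(C1), equating II's and III's payoffs gives q − 5 = −8q + 1 ⇒ q = 2/3.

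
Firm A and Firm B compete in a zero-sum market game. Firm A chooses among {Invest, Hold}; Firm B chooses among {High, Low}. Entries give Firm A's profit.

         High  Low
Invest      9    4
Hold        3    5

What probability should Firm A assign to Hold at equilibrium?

Row minima: Invest → 4, Hold → 3; maximin = 4.
Column maxima: High → 9, Low → 5; minimax = 5.
4 ≠ 5, so there is no saddle point; optimal play is mixed.
Let Firm A play Invest with probability p. Expected payoff against High: 9p + 3(1−p) = 6p + 3; against Low: 4p + 5(1−p) = −p + 5.
Setting these equal: 6p + 3 = −p + 5 ⇒ 7p = 2 ⇒ p = 2/7, and the value is (6)·(2/7) + 3 = 33/7.
For Firm B: with q = P(High), equating Invest's and Hold's payoffs gives 5q + 4 = −2q + 5 ⇒ q = 1/7.

5/7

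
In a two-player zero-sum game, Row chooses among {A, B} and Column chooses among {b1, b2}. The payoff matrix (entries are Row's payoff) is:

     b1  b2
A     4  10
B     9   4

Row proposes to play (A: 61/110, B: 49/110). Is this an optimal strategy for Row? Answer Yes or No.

No

Against b1 this mix gives (61/110)·4 + (49/110)·9 = 137/22.
Against b2 this mix gives (61/110)·10 + (49/110)·4 = 403/55.
Column will play b1, holding Row to 137/22. Shifting weight toward the row that does better against b1 would raise this floor (the equalizing mix achieves 74/11 against both b1 and b2), so the proposed strategy is not optimal.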